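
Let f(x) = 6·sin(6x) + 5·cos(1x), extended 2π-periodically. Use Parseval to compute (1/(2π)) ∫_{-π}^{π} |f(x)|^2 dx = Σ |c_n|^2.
Σ |c_n|^2 = 61/2

Expand |f|^2 and use orthogonality of {sin(nx), cos(mx)} on [-π, π]:
  ∫_{-π}^{π} sin(nx)^2 dx = π, ∫ cos(mx)^2 dx = π, and cross terms integrate to 0.
So ∫_{-π}^{π} f(x)^2 dx = 6^2 · π + 5^2 · π = (36 + 25)π.
Divide by 2π: (36 + 25)/2 = 61/2.
By Parseval, this equals Σ |c_n|^2.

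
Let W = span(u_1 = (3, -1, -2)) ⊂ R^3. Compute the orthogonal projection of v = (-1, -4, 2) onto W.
proj_W(v) = (-9/14, 3/14, 3/7)

Set up U = [u_1 | ... | u_1] ∈ R^(3×1). The projector onto W = col(U) is P = U (U^T U)^(-1) U^T.
Compute U^T U =
  [14],
and U^T v = (-3).
Solve U^T U · c = U^T v for the coefficients: c = (-3/14). The projection is proj_W(v) = U c.
Check: (v - proj_W(v)) · u_1 = 0  (should be 0).
Result: proj_W(v) = (-9/14, 3/14, 3/7).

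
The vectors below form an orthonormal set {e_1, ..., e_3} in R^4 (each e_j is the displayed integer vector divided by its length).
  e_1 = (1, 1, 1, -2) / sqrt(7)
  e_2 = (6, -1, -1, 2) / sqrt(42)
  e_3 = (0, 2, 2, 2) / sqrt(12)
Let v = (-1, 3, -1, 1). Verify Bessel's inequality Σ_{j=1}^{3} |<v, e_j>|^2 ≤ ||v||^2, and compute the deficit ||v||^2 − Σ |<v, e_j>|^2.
Σ |<v, e_j>|^2 = 4; ||v||^2 = 12; deficit = 8

Write each e_j = u_j / sqrt(<u_j, u_j>) where u_j is the displayed integer vector. Then <v, e_j> = <v, u_j> / sqrt(<u_j, u_j>), so |<v, e_j>|^2 = <v, u_j>^2 / <u_j, u_j>.
Coefficients: <v, e_1> = -1/sqrt(7), <v, e_2> = -6/sqrt(42), <v, e_3> = 6/sqrt(12).
Square and sum: Σ |<v, e_j>|^2 = 4.
Compute ||v||^2 = v·v = 12.
Deficit = 12 − 4 = 8 ≥ 0, confirming Bessel's inequality. (The deficit equals ||v − Σ <v,e_j> e_j||^2, the squared distance from v to span{e_j}.)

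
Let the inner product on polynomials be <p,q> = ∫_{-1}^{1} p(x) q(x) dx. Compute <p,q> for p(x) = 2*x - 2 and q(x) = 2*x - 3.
<p,q> = 44/3

Expand the product: p(x)·q(x) = 4*x^2 - 10*x + 6.
∫_{-1}^{1} of each monomial x^k gives [2/(k+1) if k even, 0 if k odd]. Integrating term-by-term (or equivalently evaluating the antiderivative F(x) = 4*x^3/3 - 5*x^2 + 6*x at the endpoints):
  F(1) − F(−1) = 7/3 − (-37/3) = 44/3.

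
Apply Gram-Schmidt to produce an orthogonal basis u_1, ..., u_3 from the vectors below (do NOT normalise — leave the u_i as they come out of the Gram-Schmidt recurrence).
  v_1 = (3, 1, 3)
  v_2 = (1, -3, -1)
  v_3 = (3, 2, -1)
Orthogonal basis:
  u_1 = (3, 1, 3)
  u_2 = (28/19, -54/19, -10/19)
  u_3 = (46/25, 69/50, -23/10)

Apply the Gram-Schmidt recurrence
  u_1 = v_1
  u_i = v_i − Σ_{j<i} ((v_i · u_j) / (u_j · u_j)) · u_j.

Step by step this gives:
  u_1 = (3, 1, 3)
  u_2 = (28/19, -54/19, -10/19)
  u_3 = (46/25, 69/50, -23/10)

Orthogonality check:
  u_2 · u_1 = 0 (should be 0)
  u_3 · u_1 = 0 (should be 0)
  u_3 · u_2 = 0 (should be 0)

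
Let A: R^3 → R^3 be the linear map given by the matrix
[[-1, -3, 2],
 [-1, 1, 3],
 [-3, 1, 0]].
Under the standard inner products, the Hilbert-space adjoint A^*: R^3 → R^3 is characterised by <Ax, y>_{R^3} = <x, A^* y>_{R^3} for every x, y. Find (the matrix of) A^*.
A^* = A^T =
[[-1, -1, -3],
 [-3, 1, 1],
 [2, 3, 0]]

For real matrices with standard dot products, the defining identity <Ax, y> = <x, A^* y> gives (Ax)^T y = x^T (A^*) y, i.e. x^T A^T y = x^T (A^*) y. Since this holds for all x, y, we must have A^* = A^T. Therefore
A^* =
[[-1, -1, -3],
 [-3, 1, 1],
 [2, 3, 0]].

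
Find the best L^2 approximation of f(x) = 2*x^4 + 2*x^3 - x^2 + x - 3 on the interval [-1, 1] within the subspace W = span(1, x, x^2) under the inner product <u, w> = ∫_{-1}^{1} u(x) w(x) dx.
g(x) = 5*x^2/7 + 11*x/5 - 111/35

The best approximation g ∈ W is the orthogonal projection of f onto W. Writing g = a_0 + a_1 x + a_2 x^2, the coefficients solve the normal equations G · a = b where
  G_{ij} = <φ_i, φ_j> and b_i = <f, φ_i>, with φ_0 = 1, φ_1 = x, φ_2 = x^2.
G =
  [2, 0, 2/3]
  [0, 2/3, 0]
  [2/3, 0, 2/5],
b = (-88/15, 22/15, -64/35).
Solving gives a_0 = -111/35, a_1 = 11/5, a_2 = 5/7, so
  g(x) = 5*x^2/7 + 11*x/5 - 111/35.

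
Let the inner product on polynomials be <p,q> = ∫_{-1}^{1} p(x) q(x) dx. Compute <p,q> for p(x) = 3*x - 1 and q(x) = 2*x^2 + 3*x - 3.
<p,q> = 32/3

Expand the product: p(x)·q(x) = 6*x^3 + 7*x^2 - 12*x + 3.
∫_{-1}^{1} of each monomial x^k gives [2/(k+1) if k even, 0 if k odd]. Integrating term-by-term (or equivalently evaluating the antiderivative F(x) = 3*x^4/2 + 7*x^3/3 - 6*x^2 + 3*x at the endpoints):
  F(1) − F(−1) = 5/6 − (-59/6) = 32/3.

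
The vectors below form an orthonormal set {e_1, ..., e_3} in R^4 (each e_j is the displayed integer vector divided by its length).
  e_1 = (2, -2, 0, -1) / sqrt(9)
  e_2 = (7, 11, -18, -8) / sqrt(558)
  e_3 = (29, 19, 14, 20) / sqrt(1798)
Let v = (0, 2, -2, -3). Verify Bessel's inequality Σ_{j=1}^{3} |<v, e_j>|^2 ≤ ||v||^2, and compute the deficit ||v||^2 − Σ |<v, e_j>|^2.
Σ |<v, e_j>|^2 = 393/29; ||v||^2 = 17; deficit = 100/29

Write each e_j = u_j / sqrt(<u_j, u_j>) where u_j is the displayed integer vector. Then <v, e_j> = <v, u_j> / sqrt(<u_j, u_j>), so |<v, e_j>|^2 = <v, u_j>^2 / <u_j, u_j>.
Coefficients: <v, e_1> = -1/sqrt(9), <v, e_2> = 82/sqrt(558), <v, e_3> = -50/sqrt(1798).
Square and sum: Σ |<v, e_j>|^2 = 393/29.
Compute ||v||^2 = v·v = 17.
Deficit = 17 − 393/29 = 100/29 ≥ 0, confirming Bessel's inequality. (The deficit equals ||v − Σ <v,e_j> e_j||^2, the squared distance from v to span{e_j}.)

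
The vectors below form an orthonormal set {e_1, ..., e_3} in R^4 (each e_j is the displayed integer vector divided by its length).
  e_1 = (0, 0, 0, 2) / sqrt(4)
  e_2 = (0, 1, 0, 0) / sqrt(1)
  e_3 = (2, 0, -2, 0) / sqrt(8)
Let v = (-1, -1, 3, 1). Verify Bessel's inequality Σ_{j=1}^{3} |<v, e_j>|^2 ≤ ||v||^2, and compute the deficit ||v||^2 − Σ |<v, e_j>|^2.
Σ |<v, e_j>|^2 = 10; ||v||^2 = 12; deficit = 2

Write each e_j = u_j / sqrt(<u_j, u_j>) where u_j is the displayed integer vector. Then <v, e_j> = <v, u_j> / sqrt(<u_j, u_j>), so |<v, e_j>|^2 = <v, u_j>^2 / <u_j, u_j>.
Coefficients: <v, e_1> = 2/sqrt(4), <v, e_2> = -1/sqrt(1), <v, e_3> = -8/sqrt(8).
Square and sum: Σ |<v, e_j>|^2 = 10.
Compute ||v||^2 = v·v = 12.
Deficit = 12 − 10 = 2 ≥ 0, confirming Bessel's inequality. (The deficit equals ||v − Σ <v,e_j> e_j||^2, the squared distance from v to span{e_j}.)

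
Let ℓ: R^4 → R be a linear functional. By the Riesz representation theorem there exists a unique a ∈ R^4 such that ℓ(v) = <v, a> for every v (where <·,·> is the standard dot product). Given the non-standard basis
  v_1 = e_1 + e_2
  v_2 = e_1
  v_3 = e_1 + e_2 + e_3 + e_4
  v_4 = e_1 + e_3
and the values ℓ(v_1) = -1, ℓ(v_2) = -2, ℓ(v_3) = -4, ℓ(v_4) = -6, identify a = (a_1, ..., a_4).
a = (-2, 1, -4, 1)

Write a = (a_1, ..., a_4) in the standard basis. For each basis vector v_i, ℓ(v_i) = <v_i, a> is a linear equation in the a_j's. Collect the n equations into a matrix system V a = ℓ, where row i of V is v_i (expressed in the standard basis). Since V is invertible (lower-triangular with 1s on the diagonal, up to permutation), solve by back-substitution:
  V =
[[1, 1, 0, 0],
 [1, 0, 0, 0],
 [1, 1, 1, 1],
 [1, 0, 1, 0]]
  V a = (-1, -2, -4, -6)
Solving gives a = (-2, 1, -4, 1).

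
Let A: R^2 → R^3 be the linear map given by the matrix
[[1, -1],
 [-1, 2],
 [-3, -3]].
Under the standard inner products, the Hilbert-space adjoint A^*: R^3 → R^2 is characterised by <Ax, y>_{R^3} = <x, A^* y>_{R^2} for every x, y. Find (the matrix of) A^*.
A^* = A^T =
[[1, -1, -3],
 [-1, 2, -3]]

For real matrices with standard dot products, the defining identity <Ax, y> = <x, A^* y> gives (Ax)^T y = x^T (A^*) y, i.e. x^T A^T y = x^T (A^*) y. Since this holds for all x, y, we must have A^* = A^T. Therefore
A^* =
[[1, -1, -3],
 [-1, 2, -3]].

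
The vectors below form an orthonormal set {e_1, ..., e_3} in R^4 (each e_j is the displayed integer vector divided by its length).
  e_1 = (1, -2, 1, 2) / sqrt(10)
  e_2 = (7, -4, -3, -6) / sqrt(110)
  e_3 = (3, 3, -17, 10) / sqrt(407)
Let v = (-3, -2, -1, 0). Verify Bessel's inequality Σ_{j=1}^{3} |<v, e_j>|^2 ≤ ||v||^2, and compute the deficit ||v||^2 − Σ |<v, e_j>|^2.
Σ |<v, e_j>|^2 = 34/37; ||v||^2 = 14; deficit = 484/37

Write each e_j = u_j / sqrt(<u_j, u_j>) where u_j is the displayed integer vector. Then <v, e_j> = <v, u_j> / sqrt(<u_j, u_j>), so |<v, e_j>|^2 = <v, u_j>^2 / <u_j, u_j>.
Coefficients: <v, e_1> = 0/sqrt(10), <v, e_2> = -10/sqrt(110), <v, e_3> = 2/sqrt(407).
Square and sum: Σ |<v, e_j>|^2 = 34/37.
Compute ||v||^2 = v·v = 14.
Deficit = 14 − 34/37 = 484/37 ≥ 0, confirming Bessel's inequality. (The deficit equals ||v − Σ <v,e_j> e_j||^2, the squared distance from v to span{e_j}.)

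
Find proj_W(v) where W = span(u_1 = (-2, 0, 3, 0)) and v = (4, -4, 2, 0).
proj_W(v) = (4/13, 0, -6/13, 0)

Set up U = [u_1 | ... | u_1] ∈ R^(4×1). The projector onto W = col(U) is P = U (U^T U)^(-1) U^T.
Compute U^T U =
  [13],
and U^T v = (-2).
Solve U^T U · c = U^T v for the coefficients: c = (-2/13). The projection is proj_W(v) = U c.
Check: (v - proj_W(v)) · u_1 = 0  (should be 0).
Result: proj_W(v) = (4/13, 0, -6/13, 0).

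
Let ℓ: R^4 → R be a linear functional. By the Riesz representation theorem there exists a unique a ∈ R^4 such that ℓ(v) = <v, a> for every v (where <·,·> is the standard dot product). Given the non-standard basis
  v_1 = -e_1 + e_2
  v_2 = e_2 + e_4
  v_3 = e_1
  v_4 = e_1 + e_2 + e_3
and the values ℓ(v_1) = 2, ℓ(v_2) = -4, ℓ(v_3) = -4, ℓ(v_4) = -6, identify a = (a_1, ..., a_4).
a = (-4, -2, 0, -2)

Write a = (a_1, ..., a_4) in the standard basis. For each basis vector v_i, ℓ(v_i) = <v_i, a> is a linear equation in the a_j's. Collect the n equations into a matrix system V a = ℓ, where row i of V is v_i (expressed in the standard basis). Since V is invertible (lower-triangular with 1s on the diagonal, up to permutation), solve by back-substitution:
  V =
[[-1, 1, 0, 0],
 [0, 1, 0, 1],
 [1, 0, 0, 0],
 [1, 1, 1, 0]]
  V a = (2, -4, -4, -6)
Solving gives a = (-4, -2, 0, -2).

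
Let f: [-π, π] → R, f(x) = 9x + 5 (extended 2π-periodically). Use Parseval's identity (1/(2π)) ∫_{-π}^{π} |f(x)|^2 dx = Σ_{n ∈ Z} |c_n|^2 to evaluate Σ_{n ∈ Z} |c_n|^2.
Σ |c_n|^2 = 27π^2 + 25

Expand and integrate term by term over [-π, π]:
  ∫ (9x)^2 dx = 81·(2π^3/3); ∫ 2·9·(5)·x dx = 0 (odd integrand); ∫ 5^2 dx = 25·2π.
So (1/(2π)) ∫_{-π}^{π} (9x + 5)^2 dx = 81π^2/3 + 25 = 27π^2 + 25.
Parseval ⇒ Σ |c_n|^2 = 27π^2 + 25.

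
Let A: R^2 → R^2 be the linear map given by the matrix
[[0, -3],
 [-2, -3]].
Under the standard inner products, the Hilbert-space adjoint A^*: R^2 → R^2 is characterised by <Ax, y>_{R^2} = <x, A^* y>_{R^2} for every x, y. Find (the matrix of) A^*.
A^* = A^T =
[[0, -2],
 [-3, -3]]

For real matrices with standard dot products, the defining identity <Ax, y> = <x, A^* y> gives (Ax)^T y = x^T (A^*) y, i.e. x^T A^T y = x^T (A^*) y. Since this holds for all x, y, we must have A^* = A^T. Therefore
A^* =
[[0, -2],
 [-3, -3]].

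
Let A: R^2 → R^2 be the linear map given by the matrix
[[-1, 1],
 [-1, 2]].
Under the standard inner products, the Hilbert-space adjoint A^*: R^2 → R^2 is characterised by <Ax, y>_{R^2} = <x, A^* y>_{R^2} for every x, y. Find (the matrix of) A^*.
A^* = A^T =
[[-1, -1],
 [1, 2]]

For real matrices with standard dot products, the defining identity <Ax, y> = <x, A^* y> gives (Ax)^T y = x^T (A^*) y, i.e. x^T A^T y = x^T (A^*) y. Since this holds for all x, y, we must have A^* = A^T. Therefore
A^* =
[[-1, -1],
 [1, 2]].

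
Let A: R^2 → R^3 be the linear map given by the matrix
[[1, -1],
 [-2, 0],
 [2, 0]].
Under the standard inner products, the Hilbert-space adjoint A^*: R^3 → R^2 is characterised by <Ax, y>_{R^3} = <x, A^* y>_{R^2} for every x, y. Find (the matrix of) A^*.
A^* = A^T =
[[1, -2, 2],
 [-1, 0, 0]]

For real matrices with standard dot products, the defining identity <Ax, y> = <x, A^* y> gives (Ax)^T y = x^T (A^*) y, i.e. x^T A^T y = x^T (A^*) y. Since this holds for all x, y, we must have A^* = A^T. Therefore
A^* =
[[1, -2, 2],
 [-1, 0, 0]].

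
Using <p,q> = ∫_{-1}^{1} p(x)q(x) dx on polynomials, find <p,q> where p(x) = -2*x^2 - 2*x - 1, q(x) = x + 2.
<p,q> = -8

Expand the product: p(x)·q(x) = -2*x^3 - 6*x^2 - 5*x - 2.
∫_{-1}^{1} of each monomial x^k gives [2/(k+1) if k even, 0 if k odd]. Integrating term-by-term (or equivalently evaluating the antiderivative F(x) = -x^4/2 - 2*x^3 - 5*x^2/2 - 2*x at the endpoints):
  F(1) − F(−1) = -7 − (1) = -8.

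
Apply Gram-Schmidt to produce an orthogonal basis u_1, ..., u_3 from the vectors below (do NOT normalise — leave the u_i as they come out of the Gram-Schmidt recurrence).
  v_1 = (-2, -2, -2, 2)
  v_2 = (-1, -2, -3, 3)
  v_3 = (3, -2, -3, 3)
Orthogonal basis:
  u_1 = (-2, -2, -2, 2)
  u_2 = (5/4, 1/4, -3/4, 3/4)
  u_3 = (8/11, -16/11, 4/11, -4/11)

Apply the Gram-Schmidt recurrence
  u_1 = v_1
  u_i = v_i − Σ_{j<i} ((v_i · u_j) / (u_j · u_j)) · u_j.

Step by step this gives:
  u_1 = (-2, -2, -2, 2)
  u_2 = (5/4, 1/4, -3/4, 3/4)
  u_3 = (8/11, -16/11, 4/11, -4/11)

Orthogonality check:
  u_2 · u_1 = 0 (should be 0)
  u_3 · u_1 = 0 (should be 0)
  u_3 · u_2 = 0 (should be 0)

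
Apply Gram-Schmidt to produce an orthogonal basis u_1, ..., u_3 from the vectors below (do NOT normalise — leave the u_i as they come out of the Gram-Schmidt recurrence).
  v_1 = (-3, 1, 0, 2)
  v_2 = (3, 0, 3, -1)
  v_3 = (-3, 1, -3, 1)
Orthogonal basis:
  u_1 = (-3, 1, 0, 2)
  u_2 = (9/14, 11/14, 3, 4/7)
  u_3 = (24/145, 126/145, -33/145, -27/145)

Apply the Gram-Schmidt recurrence
  u_1 = v_1
  u_i = v_i − Σ_{j<i} ((v_i · u_j) / (u_j · u_j)) · u_j.

Step by step this gives:
  u_1 = (-3, 1, 0, 2)
  u_2 = (9/14, 11/14, 3, 4/7)
  u_3 = (24/145, 126/145, -33/145, -27/145)

Orthogonality check:
  u_2 · u_1 = 0 (should be 0)
  u_3 · u_1 = 0 (should be 0)
  u_3 · u_2 = 0 (should be 0)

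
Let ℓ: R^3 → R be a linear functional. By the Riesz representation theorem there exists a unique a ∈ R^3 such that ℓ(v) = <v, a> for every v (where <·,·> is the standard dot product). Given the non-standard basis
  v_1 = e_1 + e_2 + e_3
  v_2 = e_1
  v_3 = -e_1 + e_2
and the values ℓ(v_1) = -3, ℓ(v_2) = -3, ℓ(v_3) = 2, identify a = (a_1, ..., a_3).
a = (-3, -1, 1)

Write a = (a_1, ..., a_3) in the standard basis. For each basis vector v_i, ℓ(v_i) = <v_i, a> is a linear equation in the a_j's. Collect the n equations into a matrix system V a = ℓ, where row i of V is v_i (expressed in the standard basis). Since V is invertible (lower-triangular with 1s on the diagonal, up to permutation), solve by back-substitution:
  V =
[[1, 1, 1],
 [1, 0, 0],
 [-1, 1, 0]]
  V a = (-3, -3, 2)
Solving gives a = (-3, -1, 1).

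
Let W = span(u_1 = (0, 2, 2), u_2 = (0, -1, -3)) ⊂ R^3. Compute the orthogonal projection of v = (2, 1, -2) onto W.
proj_W(v) = (0, 1, -2)

Set up U = [u_1 | ... | u_2] ∈ R^(3×2). The projector onto W = col(U) is P = U (U^T U)^(-1) U^T.
Compute U^T U =
  [8, -8]
  [-8, 10],
and U^T v = (-2, 5).
Solve U^T U · c = U^T v for the coefficients: c = (5/4, 3/2). The projection is proj_W(v) = U c.
Check: (v - proj_W(v)) · u_1 = 0  (should be 0).
Check: (v - proj_W(v)) · u_2 = 0  (should be 0).
Result: proj_W(v) = (0, 1, -2).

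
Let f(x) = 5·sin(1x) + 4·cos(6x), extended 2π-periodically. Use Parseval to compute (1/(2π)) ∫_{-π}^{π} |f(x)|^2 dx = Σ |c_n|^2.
Σ |c_n|^2 = 41/2

Expand |f|^2 and use orthogonality of {sin(nx), cos(mx)} on [-π, π]:
  ∫_{-π}^{π} sin(nx)^2 dx = π, ∫ cos(mx)^2 dx = π, and cross terms integrate to 0.
So ∫_{-π}^{π} f(x)^2 dx = 5^2 · π + 4^2 · π = (25 + 16)π.
Divide by 2π: (25 + 16)/2 = 41/2.
By Parseval, this equals Σ |c_n|^2.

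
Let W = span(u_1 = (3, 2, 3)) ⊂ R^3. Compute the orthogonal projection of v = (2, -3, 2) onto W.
proj_W(v) = (9/11, 6/11, 9/11)

Set up U = [u_1 | ... | u_1] ∈ R^(3×1). The projector onto W = col(U) is P = U (U^T U)^(-1) U^T.
Compute U^T U =
  [22],
and U^T v = (6).
Solve U^T U · c = U^T v for the coefficients: c = (3/11). The projection is proj_W(v) = U c.
Check: (v - proj_W(v)) · u_1 = 0  (should be 0).
Result: proj_W(v) = (9/11, 6/11, 9/11).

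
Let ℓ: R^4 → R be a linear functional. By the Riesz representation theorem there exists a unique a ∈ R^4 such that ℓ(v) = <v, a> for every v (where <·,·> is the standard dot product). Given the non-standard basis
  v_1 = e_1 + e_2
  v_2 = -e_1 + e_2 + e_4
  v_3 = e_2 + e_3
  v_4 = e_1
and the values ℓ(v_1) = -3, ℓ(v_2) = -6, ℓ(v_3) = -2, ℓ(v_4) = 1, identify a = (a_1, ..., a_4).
a = (1, -4, 2, -1)

Write a = (a_1, ..., a_4) in the standard basis. For each basis vector v_i, ℓ(v_i) = <v_i, a> is a linear equation in the a_j's. Collect the n equations into a matrix system V a = ℓ, where row i of V is v_i (expressed in the standard basis). Since V is invertible (lower-triangular with 1s on the diagonal, up to permutation), solve by back-substitution:
  V =
[[1, 1, 0, 0],
 [-1, 1, 0, 1],
 [0, 1, 1, 0],
 [1, 0, 0, 0]]
  V a = (-3, -6, -2, 1)
Solving gives a = (1, -4, 2, -1).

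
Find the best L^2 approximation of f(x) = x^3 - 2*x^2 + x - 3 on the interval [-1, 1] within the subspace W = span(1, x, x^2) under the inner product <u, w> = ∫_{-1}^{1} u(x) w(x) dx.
g(x) = -2*x^2 + 8*x/5 - 3

The best approximation g ∈ W is the orthogonal projection of f onto W. Writing g = a_0 + a_1 x + a_2 x^2, the coefficients solve the normal equations G · a = b where
  G_{ij} = <φ_i, φ_j> and b_i = <f, φ_i>, with φ_0 = 1, φ_1 = x, φ_2 = x^2.
G =
  [2, 0, 2/3]
  [0, 2/3, 0]
  [2/3, 0, 2/5],
b = (-22/3, 16/15, -14/5).
Solving gives a_0 = -3, a_1 = 8/5, a_2 = -2, so
  g(x) = -2*x^2 + 8*x/5 - 3.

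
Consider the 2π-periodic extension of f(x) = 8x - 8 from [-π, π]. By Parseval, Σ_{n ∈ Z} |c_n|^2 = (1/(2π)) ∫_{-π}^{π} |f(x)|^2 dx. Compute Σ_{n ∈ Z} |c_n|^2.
Σ |c_n|^2 = 64π^2/3 + 64

Expand and integrate term by term over [-π, π]:
  ∫ (8x)^2 dx = 64·(2π^3/3); ∫ 2·8·(-8)·x dx = 0 (odd integrand); ∫ (-8)^2 dx = 64·2π.
So (1/(2π)) ∫_{-π}^{π} (8x - 8)^2 dx = 64π^2/3 + 64 = 64π^2/3 + 64.
Parseval ⇒ Σ |c_n|^2 = 64π^2/3 + 64.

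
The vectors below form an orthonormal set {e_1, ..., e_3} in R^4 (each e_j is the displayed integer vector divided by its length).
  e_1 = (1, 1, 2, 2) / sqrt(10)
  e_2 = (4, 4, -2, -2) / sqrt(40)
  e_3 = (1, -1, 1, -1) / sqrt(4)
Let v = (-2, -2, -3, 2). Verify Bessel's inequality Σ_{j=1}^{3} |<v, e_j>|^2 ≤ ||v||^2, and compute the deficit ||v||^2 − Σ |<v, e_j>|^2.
Σ |<v, e_j>|^2 = 59/4; ||v||^2 = 21; deficit = 25/4

Write each e_j = u_j / sqrt(<u_j, u_j>) where u_j is the displayed integer vector. Then <v, e_j> = <v, u_j> / sqrt(<u_j, u_j>), so |<v, e_j>|^2 = <v, u_j>^2 / <u_j, u_j>.
Coefficients: <v, e_1> = -6/sqrt(10), <v, e_2> = -14/sqrt(40), <v, e_3> = -5/sqrt(4).
Square and sum: Σ |<v, e_j>|^2 = 59/4.
Compute ||v||^2 = v·v = 21.
Deficit = 21 − 59/4 = 25/4 ≥ 0, confirming Bessel's inequality. (The deficit equals ||v − Σ <v,e_j> e_j||^2, the squared distance from v to span{e_j}.)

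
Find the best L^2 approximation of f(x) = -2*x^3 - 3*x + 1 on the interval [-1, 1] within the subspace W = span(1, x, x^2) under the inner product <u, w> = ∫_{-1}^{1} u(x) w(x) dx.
g(x) = 1 - 21*x/5

The best approximation g ∈ W is the orthogonal projection of f onto W. Writing g = a_0 + a_1 x + a_2 x^2, the coefficients solve the normal equations G · a = b where
  G_{ij} = <φ_i, φ_j> and b_i = <f, φ_i>, with φ_0 = 1, φ_1 = x, φ_2 = x^2.
G =
  [2, 0, 2/3]
  [0, 2/3, 0]
  [2/3, 0, 2/5],
b = (2, -14/5, 2/3).
Solving gives a_0 = 1, a_1 = -21/5, a_2 = 0, so
  g(x) = 1 - 21*x/5.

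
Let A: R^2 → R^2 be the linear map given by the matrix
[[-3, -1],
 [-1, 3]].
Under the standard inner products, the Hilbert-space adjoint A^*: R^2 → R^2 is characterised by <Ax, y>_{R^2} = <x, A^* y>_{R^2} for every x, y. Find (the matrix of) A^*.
A^* = A^T =
[[-3, -1],
 [-1, 3]]

For real matrices with standard dot products, the defining identity <Ax, y> = <x, A^* y> gives (Ax)^T y = x^T (A^*) y, i.e. x^T A^T y = x^T (A^*) y. Since this holds for all x, y, we must have A^* = A^T. Therefore
A^* =
[[-3, -1],
 [-1, 3]].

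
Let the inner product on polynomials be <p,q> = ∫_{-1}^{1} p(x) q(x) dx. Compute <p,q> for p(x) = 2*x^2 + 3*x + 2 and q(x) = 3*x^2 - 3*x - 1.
<p,q> = -74/15

Expand the product: p(x)·q(x) = 6*x^4 + 3*x^3 - 5*x^2 - 9*x - 2.
∫_{-1}^{1} of each monomial x^k gives [2/(k+1) if k even, 0 if k odd]. Integrating term-by-term (or equivalently evaluating the antiderivative F(x) = 6*x^5/5 + 3*x^4/4 - 5*x^3/3 - 9*x^2/2 - 2*x at the endpoints):
  F(1) − F(−1) = -373/60 − (-77/60) = -74/15.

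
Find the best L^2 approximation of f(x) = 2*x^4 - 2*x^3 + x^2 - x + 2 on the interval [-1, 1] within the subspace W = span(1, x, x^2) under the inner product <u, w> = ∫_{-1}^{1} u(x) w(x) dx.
g(x) = 19*x^2/7 - 11*x/5 + 64/35

The best approximation g ∈ W is the orthogonal projection of f onto W. Writing g = a_0 + a_1 x + a_2 x^2, the coefficients solve the normal equations G · a = b where
  G_{ij} = <φ_i, φ_j> and b_i = <f, φ_i>, with φ_0 = 1, φ_1 = x, φ_2 = x^2.
G =
  [2, 0, 2/3]
  [0, 2/3, 0]
  [2/3, 0, 2/5],
b = (82/15, -22/15, 242/105).
Solving gives a_0 = 64/35, a_1 = -11/5, a_2 = 19/7, so
  g(x) = 19*x^2/7 - 11*x/5 + 64/35.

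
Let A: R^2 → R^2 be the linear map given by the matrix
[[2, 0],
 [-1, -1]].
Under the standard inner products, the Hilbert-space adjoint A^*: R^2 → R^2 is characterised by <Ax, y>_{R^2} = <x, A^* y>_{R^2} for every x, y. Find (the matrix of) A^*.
A^* = A^T =
[[2, -1],
 [0, -1]]

For real matrices with standard dot products, the defining identity <Ax, y> = <x, A^* y> gives (Ax)^T y = x^T (A^*) y, i.e. x^T A^T y = x^T (A^*) y. Since this holds for all x, y, we must have A^* = A^T. Therefore
A^* =
[[2, -1],
 [0, -1]].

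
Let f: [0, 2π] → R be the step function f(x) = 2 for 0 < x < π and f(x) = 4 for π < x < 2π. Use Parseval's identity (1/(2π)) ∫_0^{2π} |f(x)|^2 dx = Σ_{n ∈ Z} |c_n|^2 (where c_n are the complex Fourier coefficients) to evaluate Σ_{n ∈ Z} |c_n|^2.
Σ |c_n|^2 = 10

Parseval equates the L^2 energy of f (normalised by 1/(2π)) with the ℓ^2 sum of its Fourier coefficients: (1/(2π)) ∫_0^{2π} |f|^2 = Σ |c_n|^2.
Compute the left side: (1/(2π)) [∫_0^π 2^2 dx + ∫_π^{2π} 4^2 dx] = (1/(2π)) · (4π + 16π) = (4 + 16)/2 = 10.
So Σ_{n ∈ Z} |c_n|^2 = 10.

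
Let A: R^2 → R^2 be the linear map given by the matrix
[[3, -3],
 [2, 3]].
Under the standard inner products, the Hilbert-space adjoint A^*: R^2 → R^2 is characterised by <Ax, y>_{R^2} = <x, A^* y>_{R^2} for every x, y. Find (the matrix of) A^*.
A^* = A^T =
[[3, 2],
 [-3, 3]]

For real matrices with standard dot products, the defining identity <Ax, y> = <x, A^* y> gives (Ax)^T y = x^T (A^*) y, i.e. x^T A^T y = x^T (A^*) y. Since this holds for all x, y, we must have A^* = A^T. Therefore
A^* =
[[3, 2],
 [-3, 3]].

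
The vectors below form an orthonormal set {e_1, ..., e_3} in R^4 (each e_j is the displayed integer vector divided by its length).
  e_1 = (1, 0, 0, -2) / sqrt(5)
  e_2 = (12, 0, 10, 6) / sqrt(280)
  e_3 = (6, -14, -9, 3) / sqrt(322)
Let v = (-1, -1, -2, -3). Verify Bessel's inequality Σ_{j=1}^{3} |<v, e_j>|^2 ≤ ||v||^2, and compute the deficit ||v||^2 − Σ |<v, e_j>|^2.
Σ |<v, e_j>|^2 = 341/23; ||v||^2 = 15; deficit = 4/23

Write each e_j = u_j / sqrt(<u_j, u_j>) where u_j is the displayed integer vector. Then <v, e_j> = <v, u_j> / sqrt(<u_j, u_j>), so |<v, e_j>|^2 = <v, u_j>^2 / <u_j, u_j>.
Coefficients: <v, e_1> = 5/sqrt(5), <v, e_2> = -50/sqrt(280), <v, e_3> = 17/sqrt(322).
Square and sum: Σ |<v, e_j>|^2 = 341/23.
Compute ||v||^2 = v·v = 15.
Deficit = 15 − 341/23 = 4/23 ≥ 0, confirming Bessel's inequality. (The deficit equals ||v − Σ <v,e_j> e_j||^2, the squared distance from v to span{e_j}.)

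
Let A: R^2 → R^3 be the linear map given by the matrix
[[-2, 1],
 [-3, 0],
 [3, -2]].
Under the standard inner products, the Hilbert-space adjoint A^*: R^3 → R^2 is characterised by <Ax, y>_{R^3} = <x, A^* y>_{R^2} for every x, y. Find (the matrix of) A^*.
A^* = A^T =
[[-2, -3, 3],
 [1, 0, -2]]

For real matrices with standard dot products, the defining identity <Ax, y> = <x, A^* y> gives (Ax)^T y = x^T (A^*) y, i.e. x^T A^T y = x^T (A^*) y. Since this holds for all x, y, we must have A^* = A^T. Therefore
A^* =
[[-2, -3, 3],
 [1, 0, -2]].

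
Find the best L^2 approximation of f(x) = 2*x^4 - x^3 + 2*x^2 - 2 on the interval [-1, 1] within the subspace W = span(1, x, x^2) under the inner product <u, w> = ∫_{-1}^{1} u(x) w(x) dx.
g(x) = 26*x^2/7 - 3*x/5 - 76/35

The best approximation g ∈ W is the orthogonal projection of f onto W. Writing g = a_0 + a_1 x + a_2 x^2, the coefficients solve the normal equations G · a = b where
  G_{ij} = <φ_i, φ_j> and b_i = <f, φ_i>, with φ_0 = 1, φ_1 = x, φ_2 = x^2.
G =
  [2, 0, 2/3]
  [0, 2/3, 0]
  [2/3, 0, 2/5],
b = (-28/15, -2/5, 4/105).
Solving gives a_0 = -76/35, a_1 = -3/5, a_2 = 26/7, so
  g(x) = 26*x^2/7 - 3*x/5 - 76/35.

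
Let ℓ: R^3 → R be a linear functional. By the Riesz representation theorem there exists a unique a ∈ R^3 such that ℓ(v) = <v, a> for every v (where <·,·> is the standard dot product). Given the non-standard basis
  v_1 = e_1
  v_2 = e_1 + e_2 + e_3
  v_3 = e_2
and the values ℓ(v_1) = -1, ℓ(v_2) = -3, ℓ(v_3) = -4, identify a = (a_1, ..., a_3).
a = (-1, -4, 2)

Write a = (a_1, ..., a_3) in the standard basis. For each basis vector v_i, ℓ(v_i) = <v_i, a> is a linear equation in the a_j's. Collect the n equations into a matrix system V a = ℓ, where row i of V is v_i (expressed in the standard basis). Since V is invertible (lower-triangular with 1s on the diagonal, up to permutation), solve by back-substitution:
  V =
[[1, 0, 0],
 [1, 1, 1],
 [0, 1, 0]]
  V a = (-1, -3, -4)
Solving gives a = (-1, -4, 2).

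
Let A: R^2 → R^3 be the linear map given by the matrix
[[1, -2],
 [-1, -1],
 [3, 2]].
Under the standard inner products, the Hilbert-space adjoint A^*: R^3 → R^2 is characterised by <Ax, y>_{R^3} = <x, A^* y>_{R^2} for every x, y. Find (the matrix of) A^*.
A^* = A^T =
[[1, -1, 3],
 [-2, -1, 2]]

For real matrices with standard dot products, the defining identity <Ax, y> = <x, A^* y> gives (Ax)^T y = x^T (A^*) y, i.e. x^T A^T y = x^T (A^*) y. Since this holds for all x, y, we must have A^* = A^T. Therefore
A^* =
[[1, -1, 3],
 [-2, -1, 2]].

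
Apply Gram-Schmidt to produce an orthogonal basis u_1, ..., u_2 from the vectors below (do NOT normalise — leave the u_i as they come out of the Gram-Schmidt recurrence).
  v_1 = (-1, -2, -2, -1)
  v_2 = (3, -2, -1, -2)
Orthogonal basis:
  u_1 = (-1, -2, -2, -1)
  u_2 = (7/2, -1, 0, -3/2)

Apply the Gram-Schmidt recurrence
  u_1 = v_1
  u_i = v_i − Σ_{j<i} ((v_i · u_j) / (u_j · u_j)) · u_j.

Step by step this gives:
  u_1 = (-1, -2, -2, -1)
  u_2 = (7/2, -1, 0, -3/2)

Orthogonality check:
  u_2 · u_1 = 0 (should be 0)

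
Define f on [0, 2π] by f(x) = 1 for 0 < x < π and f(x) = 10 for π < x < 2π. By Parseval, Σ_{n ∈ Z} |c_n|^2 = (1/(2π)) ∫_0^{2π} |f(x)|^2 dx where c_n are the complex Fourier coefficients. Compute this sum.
Σ |c_n|^2 = 101/2

Parseval equates the L^2 energy of f (normalised by 1/(2π)) with the ℓ^2 sum of its Fourier coefficients: (1/(2π)) ∫_0^{2π} |f|^2 = Σ |c_n|^2.
Compute the left side: (1/(2π)) [∫_0^π 1^2 dx + ∫_π^{2π} 10^2 dx] = (1/(2π)) · (1π + 100π) = (1 + 100)/2 = 101/2.
So Σ_{n ∈ Z} |c_n|^2 = 101/2.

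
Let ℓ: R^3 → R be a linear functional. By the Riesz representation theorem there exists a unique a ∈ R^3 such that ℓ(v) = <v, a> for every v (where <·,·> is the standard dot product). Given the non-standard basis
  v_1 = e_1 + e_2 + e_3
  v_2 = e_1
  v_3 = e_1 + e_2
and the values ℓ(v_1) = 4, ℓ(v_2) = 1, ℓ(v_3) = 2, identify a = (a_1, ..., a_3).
a = (1, 1, 2)

Write a = (a_1, ..., a_3) in the standard basis. For each basis vector v_i, ℓ(v_i) = <v_i, a> is a linear equation in the a_j's. Collect the n equations into a matrix system V a = ℓ, where row i of V is v_i (expressed in the standard basis). Since V is invertible (lower-triangular with 1s on the diagonal, up to permutation), solve by back-substitution:
  V =
[[1, 1, 1],
 [1, 0, 0],
 [1, 1, 0]]
  V a = (4, 1, 2)
Solving gives a = (1, 1, 2).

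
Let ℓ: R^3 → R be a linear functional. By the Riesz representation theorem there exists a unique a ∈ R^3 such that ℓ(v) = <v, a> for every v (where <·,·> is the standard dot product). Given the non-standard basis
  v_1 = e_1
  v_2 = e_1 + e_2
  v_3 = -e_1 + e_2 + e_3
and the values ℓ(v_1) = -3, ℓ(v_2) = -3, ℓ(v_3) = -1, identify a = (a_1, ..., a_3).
a = (-3, 0, -4)

Write a = (a_1, ..., a_3) in the standard basis. For each basis vector v_i, ℓ(v_i) = <v_i, a> is a linear equation in the a_j's. Collect the n equations into a matrix system V a = ℓ, where row i of V is v_i (expressed in the standard basis). Since V is invertible (lower-triangular with 1s on the diagonal, up to permutation), solve by back-substitution:
  V =
[[1, 0, 0],
 [1, 1, 0],
 [-1, 1, 1]]
  V a = (-3, -3, -1)
Solving gives a = (-3, 0, -4).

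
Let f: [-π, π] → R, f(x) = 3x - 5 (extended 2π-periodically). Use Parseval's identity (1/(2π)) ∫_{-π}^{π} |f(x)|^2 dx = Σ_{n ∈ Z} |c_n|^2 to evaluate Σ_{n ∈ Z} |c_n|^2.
Σ |c_n|^2 = 3π^2 + 25

Expand and integrate term by term over [-π, π]:
  ∫ (3x)^2 dx = 9·(2π^3/3); ∫ 2·3·(-5)·x dx = 0 (odd integrand); ∫ (-5)^2 dx = 25·2π.
So (1/(2π)) ∫_{-π}^{π} (3x - 5)^2 dx = 9π^2/3 + 25 = 3π^2 + 25.
Parseval ⇒ Σ |c_n|^2 = 3π^2 + 25.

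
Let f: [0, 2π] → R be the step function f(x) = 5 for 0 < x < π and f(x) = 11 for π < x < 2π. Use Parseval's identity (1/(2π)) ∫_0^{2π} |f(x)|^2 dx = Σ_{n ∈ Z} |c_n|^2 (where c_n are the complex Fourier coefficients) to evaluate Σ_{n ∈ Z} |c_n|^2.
Σ |c_n|^2 = 73

Parseval equates the L^2 energy of f (normalised by 1/(2π)) with the ℓ^2 sum of its Fourier coefficients: (1/(2π)) ∫_0^{2π} |f|^2 = Σ |c_n|^2.
Compute the left side: (1/(2π)) [∫_0^π 5^2 dx + ∫_π^{2π} 11^2 dx] = (1/(2π)) · (25π + 121π) = (25 + 121)/2 = 73.
So Σ_{n ∈ Z} |c_n|^2 = 73.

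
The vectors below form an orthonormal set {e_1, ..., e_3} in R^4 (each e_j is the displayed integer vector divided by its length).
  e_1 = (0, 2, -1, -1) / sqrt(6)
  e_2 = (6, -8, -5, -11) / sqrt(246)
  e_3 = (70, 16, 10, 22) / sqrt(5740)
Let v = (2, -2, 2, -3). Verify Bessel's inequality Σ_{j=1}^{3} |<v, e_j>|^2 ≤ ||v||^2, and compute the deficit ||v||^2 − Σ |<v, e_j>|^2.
Σ |<v, e_j>|^2 = 446/35; ||v||^2 = 21; deficit = 289/35

Write each e_j = u_j / sqrt(<u_j, u_j>) where u_j is the displayed integer vector. Then <v, e_j> = <v, u_j> / sqrt(<u_j, u_j>), so |<v, e_j>|^2 = <v, u_j>^2 / <u_j, u_j>.
Coefficients: <v, e_1> = -3/sqrt(6), <v, e_2> = 51/sqrt(246), <v, e_3> = 62/sqrt(5740).
Square and sum: Σ |<v, e_j>|^2 = 446/35.
Compute ||v||^2 = v·v = 21.
Deficit = 21 − 446/35 = 289/35 ≥ 0, confirming Bessel's inequality. (The deficit equals ||v − Σ <v,e_j> e_j||^2, the squared distance from v to span{e_j}.)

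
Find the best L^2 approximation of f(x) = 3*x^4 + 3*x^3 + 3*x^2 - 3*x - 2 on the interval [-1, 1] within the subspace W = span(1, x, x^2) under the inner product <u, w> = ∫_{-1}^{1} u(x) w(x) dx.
g(x) = 39*x^2/7 - 6*x/5 - 79/35

The best approximation g ∈ W is the orthogonal projection of f onto W. Writing g = a_0 + a_1 x + a_2 x^2, the coefficients solve the normal equations G · a = b where
  G_{ij} = <φ_i, φ_j> and b_i = <f, φ_i>, with φ_0 = 1, φ_1 = x, φ_2 = x^2.
G =
  [2, 0, 2/3]
  [0, 2/3, 0]
  [2/3, 0, 2/5],
b = (-4/5, -4/5, 76/105).
Solving gives a_0 = -79/35, a_1 = -6/5, a_2 = 39/7, so
  g(x) = 39*x^2/7 - 6*x/5 - 79/35.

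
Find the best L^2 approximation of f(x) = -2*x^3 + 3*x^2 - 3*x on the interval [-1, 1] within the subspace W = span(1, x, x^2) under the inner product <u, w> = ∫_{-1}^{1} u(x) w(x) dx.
g(x) = 3*x^2 - 21*x/5

The best approximation g ∈ W is the orthogonal projection of f onto W. Writing g = a_0 + a_1 x + a_2 x^2, the coefficients solve the normal equations G · a = b where
  G_{ij} = <φ_i, φ_j> and b_i = <f, φ_i>, with φ_0 = 1, φ_1 = x, φ_2 = x^2.
G =
  [2, 0, 2/3]
  [0, 2/3, 0]
  [2/3, 0, 2/5],
b = (2, -14/5, 6/5).
Solving gives a_0 = 0, a_1 = -21/5, a_2 = 3, so
  g(x) = 3*x^2 - 21*x/5.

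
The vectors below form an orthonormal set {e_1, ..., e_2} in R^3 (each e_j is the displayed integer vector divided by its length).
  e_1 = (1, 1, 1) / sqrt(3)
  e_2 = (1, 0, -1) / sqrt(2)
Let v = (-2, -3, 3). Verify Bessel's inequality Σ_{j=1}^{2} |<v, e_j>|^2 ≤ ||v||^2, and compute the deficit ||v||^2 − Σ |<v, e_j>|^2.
Σ |<v, e_j>|^2 = 83/6; ||v||^2 = 22; deficit = 49/6

Write each e_j = u_j / sqrt(<u_j, u_j>) where u_j is the displayed integer vector. Then <v, e_j> = <v, u_j> / sqrt(<u_j, u_j>), so |<v, e_j>|^2 = <v, u_j>^2 / <u_j, u_j>.
Coefficients: <v, e_1> = -2/sqrt(3), <v, e_2> = -5/sqrt(2).
Square and sum: Σ |<v, e_j>|^2 = 83/6.
Compute ||v||^2 = v·v = 22.
Deficit = 22 − 83/6 = 49/6 ≥ 0, confirming Bessel's inequality. (The deficit equals ||v − Σ <v,e_j> e_j||^2, the squared distance from v to span{e_j}.)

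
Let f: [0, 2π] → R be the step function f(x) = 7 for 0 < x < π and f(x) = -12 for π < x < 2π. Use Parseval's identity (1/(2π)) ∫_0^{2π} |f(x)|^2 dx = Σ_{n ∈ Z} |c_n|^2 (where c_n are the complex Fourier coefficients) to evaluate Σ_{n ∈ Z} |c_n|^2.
Σ |c_n|^2 = 193/2

Parseval equates the L^2 energy of f (normalised by 1/(2π)) with the ℓ^2 sum of its Fourier coefficients: (1/(2π)) ∫_0^{2π} |f|^2 = Σ |c_n|^2.
Compute the left side: (1/(2π)) [∫_0^π 7^2 dx + ∫_π^{2π} (-12)^2 dx] = (1/(2π)) · (49π + 144π) = (49 + 144)/2 = 193/2.
So Σ_{n ∈ Z} |c_n|^2 = 193/2.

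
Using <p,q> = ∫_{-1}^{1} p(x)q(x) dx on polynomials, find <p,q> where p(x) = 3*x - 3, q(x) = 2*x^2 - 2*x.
<p,q> = -8

Expand the product: p(x)·q(x) = 6*x^3 - 12*x^2 + 6*x.
∫_{-1}^{1} of each monomial x^k gives [2/(k+1) if k even, 0 if k odd]. Integrating term-by-term (or equivalently evaluating the antiderivative F(x) = 3*x^4/2 - 4*x^3 + 3*x^2 at the endpoints):
  F(1) − F(−1) = 1/2 − (17/2) = -8.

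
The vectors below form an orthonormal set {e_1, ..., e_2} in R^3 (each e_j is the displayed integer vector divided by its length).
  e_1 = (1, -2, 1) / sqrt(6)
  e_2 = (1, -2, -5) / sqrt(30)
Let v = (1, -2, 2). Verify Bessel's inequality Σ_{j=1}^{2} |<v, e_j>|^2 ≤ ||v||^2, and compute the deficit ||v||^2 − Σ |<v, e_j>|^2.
Σ |<v, e_j>|^2 = 9; ||v||^2 = 9; deficit = 0

Write each e_j = u_j / sqrt(<u_j, u_j>) where u_j is the displayed integer vector. Then <v, e_j> = <v, u_j> / sqrt(<u_j, u_j>), so |<v, e_j>|^2 = <v, u_j>^2 / <u_j, u_j>.
Coefficients: <v, e_1> = 7/sqrt(6), <v, e_2> = -5/sqrt(30).
Square and sum: Σ |<v, e_j>|^2 = 9.
Compute ||v||^2 = v·v = 9.
Deficit = 9 − 9 = 0 ≥ 0, confirming Bessel's inequality. (The deficit equals ||v − Σ <v,e_j> e_j||^2, the squared distance from v to span{e_j}.)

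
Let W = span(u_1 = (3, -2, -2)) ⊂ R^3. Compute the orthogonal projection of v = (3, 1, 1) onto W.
proj_W(v) = (15/17, -10/17, -10/17)

Set up U = [u_1 | ... | u_1] ∈ R^(3×1). The projector onto W = col(U) is P = U (U^T U)^(-1) U^T.
Compute U^T U =
  [17],
and U^T v = (5).
Solve U^T U · c = U^T v for the coefficients: c = (5/17). The projection is proj_W(v) = U c.
Check: (v - proj_W(v)) · u_1 = 0  (should be 0).
Result: proj_W(v) = (15/17, -10/17, -10/17).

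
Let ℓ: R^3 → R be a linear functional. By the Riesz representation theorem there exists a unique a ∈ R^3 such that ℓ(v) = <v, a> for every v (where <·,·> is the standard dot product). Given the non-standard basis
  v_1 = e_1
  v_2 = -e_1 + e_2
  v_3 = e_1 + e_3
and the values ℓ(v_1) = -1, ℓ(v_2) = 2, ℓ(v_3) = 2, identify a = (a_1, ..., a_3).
a = (-1, 1, 3)

Write a = (a_1, ..., a_3) in the standard basis. For each basis vector v_i, ℓ(v_i) = <v_i, a> is a linear equation in the a_j's. Collect the n equations into a matrix system V a = ℓ, where row i of V is v_i (expressed in the standard basis). Since V is invertible (lower-triangular with 1s on the diagonal, up to permutation), solve by back-substitution:
  V =
[[1, 0, 0],
 [-1, 1, 0],
 [1, 0, 1]]
  V a = (-1, 2, 2)
Solving gives a = (-1, 1, 3).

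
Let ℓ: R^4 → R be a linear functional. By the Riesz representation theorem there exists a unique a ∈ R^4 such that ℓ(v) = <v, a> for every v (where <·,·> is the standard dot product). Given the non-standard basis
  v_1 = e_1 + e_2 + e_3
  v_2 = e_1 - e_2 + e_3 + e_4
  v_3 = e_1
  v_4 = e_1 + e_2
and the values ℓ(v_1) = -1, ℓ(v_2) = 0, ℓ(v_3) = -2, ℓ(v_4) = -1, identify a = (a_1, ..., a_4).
a = (-2, 1, 0, 3)

Write a = (a_1, ..., a_4) in the standard basis. For each basis vector v_i, ℓ(v_i) = <v_i, a> is a linear equation in the a_j's. Collect the n equations into a matrix system V a = ℓ, where row i of V is v_i (expressed in the standard basis). Since V is invertible (lower-triangular with 1s on the diagonal, up to permutation), solve by back-substitution:
  V =
[[1, 1, 1, 0],
 [1, -1, 1, 1],
 [1, 0, 0, 0],
 [1, 1, 0, 0]]
  V a = (-1, 0, -2, -1)
Solving gives a = (-2, 1, 0, 3).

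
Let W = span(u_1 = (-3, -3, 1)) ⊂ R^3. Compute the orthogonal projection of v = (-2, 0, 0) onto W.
proj_W(v) = (-18/19, -18/19, 6/19)

Set up U = [u_1 | ... | u_1] ∈ R^(3×1). The projector onto W = col(U) is P = U (U^T U)^(-1) U^T.
Compute U^T U =
  [19],
and U^T v = (6).
Solve U^T U · c = U^T v for the coefficients: c = (6/19). The projection is proj_W(v) = U c.
Check: (v - proj_W(v)) · u_1 = 0  (should be 0).
Result: proj_W(v) = (-18/19, -18/19, 6/19).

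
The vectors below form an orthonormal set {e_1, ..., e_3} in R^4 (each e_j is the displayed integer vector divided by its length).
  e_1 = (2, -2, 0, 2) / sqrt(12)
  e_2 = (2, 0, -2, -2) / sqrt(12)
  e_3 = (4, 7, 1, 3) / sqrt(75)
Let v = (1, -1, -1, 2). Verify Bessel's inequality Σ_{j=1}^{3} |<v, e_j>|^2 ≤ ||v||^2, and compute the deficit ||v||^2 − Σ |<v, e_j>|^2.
Σ |<v, e_j>|^2 = 404/75; ||v||^2 = 7; deficit = 121/75

Write each e_j = u_j / sqrt(<u_j, u_j>) where u_j is the displayed integer vector. Then <v, e_j> = <v, u_j> / sqrt(<u_j, u_j>), so |<v, e_j>|^2 = <v, u_j>^2 / <u_j, u_j>.
Coefficients: <v, e_1> = 8/sqrt(12), <v, e_2> = 0/sqrt(12), <v, e_3> = 2/sqrt(75).
Square and sum: Σ |<v, e_j>|^2 = 404/75.
Compute ||v||^2 = v·v = 7.
Deficit = 7 − 404/75 = 121/75 ≥ 0, confirming Bessel's inequality. (The deficit equals ||v − Σ <v,e_j> e_j||^2, the squared distance from v to span{e_j}.)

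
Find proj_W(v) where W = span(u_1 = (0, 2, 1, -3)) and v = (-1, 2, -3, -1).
proj_W(v) = (0, 4/7, 2/7, -6/7)

Set up U = [u_1 | ... | u_1] ∈ R^(4×1). The projector onto W = col(U) is P = U (U^T U)^(-1) U^T.
Compute U^T U =
  [14],
and U^T v = (4).
Solve U^T U · c = U^T v for the coefficients: c = (2/7). The projection is proj_W(v) = U c.
Check: (v - proj_W(v)) · u_1 = 0  (should be 0).
Result: proj_W(v) = (0, 4/7, 2/7, -6/7).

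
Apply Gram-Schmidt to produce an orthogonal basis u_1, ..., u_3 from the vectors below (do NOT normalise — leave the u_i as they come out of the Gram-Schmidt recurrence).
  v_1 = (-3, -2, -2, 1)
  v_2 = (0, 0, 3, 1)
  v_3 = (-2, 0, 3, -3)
Orthogonal basis:
  u_1 = (-3, -2, -2, 1)
  u_2 = (-5/6, -5/9, 22/9, 23/18)
  u_3 = (-2, 0, 6/5, -18/5)

Apply the Gram-Schmidt recurrence
  u_1 = v_1
  u_i = v_i − Σ_{j<i} ((v_i · u_j) / (u_j · u_j)) · u_j.

Step by step this gives:
  u_1 = (-3, -2, -2, 1)
  u_2 = (-5/6, -5/9, 22/9, 23/18)
  u_3 = (-2, 0, 6/5, -18/5)

Orthogonality check:
  u_2 · u_1 = 0 (should be 0)
  u_3 · u_1 = 0 (should be 0)
  u_3 · u_2 = 0 (should be 0)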